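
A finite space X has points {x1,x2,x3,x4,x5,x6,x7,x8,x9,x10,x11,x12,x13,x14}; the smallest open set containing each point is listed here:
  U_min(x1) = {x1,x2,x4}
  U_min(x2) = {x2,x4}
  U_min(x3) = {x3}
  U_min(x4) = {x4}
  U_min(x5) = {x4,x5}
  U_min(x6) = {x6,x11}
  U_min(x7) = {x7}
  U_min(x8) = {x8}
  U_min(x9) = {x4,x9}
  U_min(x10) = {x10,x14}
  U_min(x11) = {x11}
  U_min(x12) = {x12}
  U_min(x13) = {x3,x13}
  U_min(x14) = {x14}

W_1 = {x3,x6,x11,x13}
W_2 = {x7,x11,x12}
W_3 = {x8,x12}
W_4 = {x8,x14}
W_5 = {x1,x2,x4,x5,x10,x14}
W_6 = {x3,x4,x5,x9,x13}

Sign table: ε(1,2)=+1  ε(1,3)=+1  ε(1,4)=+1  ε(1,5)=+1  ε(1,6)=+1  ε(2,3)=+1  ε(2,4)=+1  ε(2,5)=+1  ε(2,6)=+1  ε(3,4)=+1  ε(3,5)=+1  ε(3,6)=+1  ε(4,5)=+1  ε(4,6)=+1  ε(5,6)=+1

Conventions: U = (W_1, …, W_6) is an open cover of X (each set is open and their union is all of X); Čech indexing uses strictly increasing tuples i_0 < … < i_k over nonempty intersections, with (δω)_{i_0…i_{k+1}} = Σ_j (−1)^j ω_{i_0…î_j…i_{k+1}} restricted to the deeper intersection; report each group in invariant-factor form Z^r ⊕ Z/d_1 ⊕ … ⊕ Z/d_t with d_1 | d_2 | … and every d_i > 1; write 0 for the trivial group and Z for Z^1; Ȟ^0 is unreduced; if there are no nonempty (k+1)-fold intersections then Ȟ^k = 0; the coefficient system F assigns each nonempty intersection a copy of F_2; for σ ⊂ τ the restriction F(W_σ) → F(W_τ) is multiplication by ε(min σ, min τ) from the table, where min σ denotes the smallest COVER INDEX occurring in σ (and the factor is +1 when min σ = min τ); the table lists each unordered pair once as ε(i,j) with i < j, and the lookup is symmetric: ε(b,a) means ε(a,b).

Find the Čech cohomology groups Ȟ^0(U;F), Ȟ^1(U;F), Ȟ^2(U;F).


intersection data:
  W12={x11} W16={x3,x13} W23={x12} W34={x8} W45={x14} W56={x4,x5}
C dims 6,6; δ0: rk_F2 5
Ȟ^0 = (6 − 5) − 0 = 1, so Ȟ^0 ≅ Z/2
Ȟ^1 = (6 − 0) − 5 = 1, so Ȟ^1 ≅ Z/2
Ȟ^2 = (0 − 0) − 0 = 0, so Ȟ^2 ≅ 0

Ȟ^0(U;F) ≅ Z/2; Ȟ^1(U;F) ≅ Z/2; Ȟ^2(U;F) ≅ 0


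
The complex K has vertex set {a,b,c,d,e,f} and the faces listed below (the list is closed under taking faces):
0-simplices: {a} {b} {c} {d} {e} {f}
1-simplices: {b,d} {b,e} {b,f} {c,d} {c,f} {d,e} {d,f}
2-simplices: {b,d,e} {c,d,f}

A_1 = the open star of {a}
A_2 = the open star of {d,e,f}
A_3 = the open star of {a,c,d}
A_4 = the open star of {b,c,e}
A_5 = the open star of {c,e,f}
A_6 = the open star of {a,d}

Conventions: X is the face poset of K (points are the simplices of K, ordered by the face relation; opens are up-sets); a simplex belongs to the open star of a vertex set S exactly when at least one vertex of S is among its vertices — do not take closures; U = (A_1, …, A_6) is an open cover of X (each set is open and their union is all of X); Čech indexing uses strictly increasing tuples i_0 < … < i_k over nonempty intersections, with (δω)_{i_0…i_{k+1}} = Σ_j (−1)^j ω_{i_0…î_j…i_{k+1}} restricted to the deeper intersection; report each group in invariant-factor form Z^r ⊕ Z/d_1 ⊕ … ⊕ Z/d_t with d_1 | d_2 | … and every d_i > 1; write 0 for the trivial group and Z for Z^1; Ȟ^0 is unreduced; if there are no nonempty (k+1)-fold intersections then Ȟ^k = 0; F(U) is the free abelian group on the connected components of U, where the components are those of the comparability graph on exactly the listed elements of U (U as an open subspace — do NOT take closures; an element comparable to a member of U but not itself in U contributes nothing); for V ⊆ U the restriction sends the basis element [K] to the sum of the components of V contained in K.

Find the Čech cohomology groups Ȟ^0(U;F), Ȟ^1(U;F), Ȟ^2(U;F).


nonempty overlaps:
  A1={{a}} A2={{d},{e},{f},{b,d},{b,e},{b,f},{c,d},{c,f},{d,e},{d,f},{b,d,e},{c,d,f}} A3={{a},{c},{d},{b,d},{c,d},{c,f},{d,e},{d,f},{b,d,e},{c,d,f}} A4={{b},{c},{e},{b,d},{b,e},{b,f},{c,d},{c,f},{d,e},{b,d,e},{c,d,f}} A5={{c},{e},{f},{b,e},{b,f},{c,d},{c,f},{d,e},{d,f},{b,d,e},{c,d,f}} A6={{a},{d},{b,d},{c,d},{d,e},{d,f},{b,d,e},{c,d,f}}
  A13={{a}} A16={{a}} A23={{d},{b,d},{c,d},{c,f},{d,e},{d,f},{b,d,e},{c,d,f}} A24={{e},{b,d},{b,e},{b,f},{c,d},{c,f},{d,e},{b,d,e},{c,d,f}} A25={{e},{f},{b,e},{b,f},{c,d},{c,f},{d,e},{d,f},{b,d,e},{c,d,f}} A26={{d},{b,d},{c,d},{d,e},{d,f},{b,d,e},{c,d,f}} A34={{c},{b,d},{c,d},{c,f},{d,e},{b,d,e},{c,d,f}} A35={{c},{c,d},{c,f},{d,e},{d,f},{b,d,e},{c,d,f}} A36={{a},{d},{b,d},{c,d},{d,e},{d,f},{b,d,e},{c,d,f}} A45={{c},{e},{b,e},{b,f},{c,d},{c,f},{d,e},{b,d,e},{c,d,f}} A46={{b,d},{c,d},{d,e},{b,d,e},{c,d,f}} A56={{c,d},{d,e},{d,f},{b,d,e},{c,d,f}}
  A136={{a}} A234={{b,d},{c,d},{c,f},{d,e},{b,d,e},{c,d,f}} A235={{c,d},{c,f},{d,e},{d,f},{b,d,e},{c,d,f}} A236={{d},{b,d},{c,d},{d,e},{d,f},{b,d,e},{c,d,f}} A245={{e},{b,e},{b,f},{c,d},{c,f},{d,e},{b,d,e},{c,d,f}} A246={{b,d},{c,d},{d,e},{b,d,e},{c,d,f}} A256={{c,d},{d,e},{d,f},{b,d,e},{c,d,f}} A345={{c},{c,d},{c,f},{d,e},{b,d,e},{c,d,f}} A346={{b,d},{c,d},{d,e},{b,d,e},{c,d,f}} A356={{c,d},{d,e},{d,f},{b,d,e},{c,d,f}} A456={{c,d},{d,e},{b,d,e},{c,d,f}}
  A2345={{c,d},{c,f},{d,e},{b,d,e},{c,d,f}} A2346={{b,d},{c,d},{d,e},{b,d,e},{c,d,f}} A2356={{c,d},{d,e},{d,f},{b,d,e},{c,d,f}} A2456={{c,d},{d,e},{b,d,e},{c,d,f}} A3456={{c,d},{d,e},{b,d,e},{c,d,f}}
  A23456={{c,d},{d,e},{b,d,e},{c,d,f}}
components per intersection:
  A1: {{a}}
  A2: {{d},{e},{f},{b,d},{b,e},{b,f},{c,d},{c,f},{d,e},{d,f},{b,d,e},{c,d,f}}
  A3: {{a}} {{c},{d},{b,d},{c,d},{c,f},{d,e},{d,f},{b,d,e},{c,d,f}}
  A4: {{b},{e},{b,d},{b,e},{b,f},{d,e},{b,d,e}} {{c},{c,d},{c,f},{c,d,f}}
  A5: {{c},{f},{b,f},{c,d},{c,f},{d,f},{c,d,f}} {{e},{b,e},{d,e},{b,d,e}}
  A6: {{a}} {{d},{b,d},{c,d},{d,e},{d,f},{b,d,e},{c,d,f}}
  A13: {{a}}
  A16: {{a}}
  A23: {{d},{b,d},{c,d},{c,f},{d,e},{d,f},{b,d,e},{c,d,f}}
  A24: {{e},{b,d},{b,e},{d,e},{b,d,e}} {{b,f}} {{c,d},{c,f},{c,d,f}}
  A25: {{e},{b,e},{d,e},{b,d,e}} {{f},{b,f},{c,d},{c,f},{d,f},{c,d,f}}
  A26: {{d},{b,d},{c,d},{d,e},{d,f},{b,d,e},{c,d,f}}
  A34: {{c},{c,d},{c,f},{c,d,f}} {{b,d},{d,e},{b,d,e}}
  A35: {{c},{c,d},{c,f},{d,f},{c,d,f}} {{d,e},{b,d,e}}
  A36: {{a}} {{d},{b,d},{c,d},{d,e},{d,f},{b,d,e},{c,d,f}}
  A45: {{c},{c,d},{c,f},{c,d,f}} {{e},{b,e},{d,e},{b,d,e}} {{b,f}}
  A46: {{b,d},{d,e},{b,d,e}} {{c,d},{c,d,f}}
  A56: {{c,d},{d,f},{c,d,f}} {{d,e},{b,d,e}}
  A136: {{a}}
  A234: {{b,d},{d,e},{b,d,e}} {{c,d},{c,f},{c,d,f}}
  A235: {{c,d},{c,f},{d,f},{c,d,f}} {{d,e},{b,d,e}}
  A236: {{d},{b,d},{c,d},{d,e},{d,f},{b,d,e},{c,d,f}}
  A245: {{e},{b,e},{d,e},{b,d,e}} {{b,f}} {{c,d},{c,f},{c,d,f}}
  A246: {{b,d},{d,e},{b,d,e}} {{c,d},{c,d,f}}
  A256: {{c,d},{d,f},{c,d,f}} {{d,e},{b,d,e}}
  A345: {{c},{c,d},{c,f},{c,d,f}} {{d,e},{b,d,e}}
  A346: {{b,d},{d,e},{b,d,e}} {{c,d},{c,d,f}}
  A356: {{c,d},{d,f},{c,d,f}} {{d,e},{b,d,e}}
  A456: {{c,d},{c,d,f}} {{d,e},{b,d,e}}
  A2345: {{c,d},{c,f},{c,d,f}} {{d,e},{b,d,e}}
  A2346: {{b,d},{d,e},{b,d,e}} {{c,d},{c,d,f}}
  A2356: {{c,d},{d,f},{c,d,f}} {{d,e},{b,d,e}}
  A2456: {{c,d},{c,d,f}} {{d,e},{b,d,e}}
  A3456: {{c,d},{c,d,f}} {{d,e},{b,d,e}}
  A23456: {{c,d},{c,d,f}} {{d,e},{b,d,e}}
C dims 10,22,21,10; δ0: rk 8, SNF 1^8; δ1: rk 13, SNF 1^13; δ2: rk 8, SNF 1^8
degree 0: 10−8−0 = 2 → Ȟ^0 ≅ Z^2
degree 1: 22−13−8 = 1 → Ȟ^1 ≅ Z
degree 2: 21−8−13 = 0 → Ȟ^2 ≅ 0

Ȟ^0 ≅ Z^2,  Ȟ^1 ≅ Z,  Ȟ^2 ≅ 0


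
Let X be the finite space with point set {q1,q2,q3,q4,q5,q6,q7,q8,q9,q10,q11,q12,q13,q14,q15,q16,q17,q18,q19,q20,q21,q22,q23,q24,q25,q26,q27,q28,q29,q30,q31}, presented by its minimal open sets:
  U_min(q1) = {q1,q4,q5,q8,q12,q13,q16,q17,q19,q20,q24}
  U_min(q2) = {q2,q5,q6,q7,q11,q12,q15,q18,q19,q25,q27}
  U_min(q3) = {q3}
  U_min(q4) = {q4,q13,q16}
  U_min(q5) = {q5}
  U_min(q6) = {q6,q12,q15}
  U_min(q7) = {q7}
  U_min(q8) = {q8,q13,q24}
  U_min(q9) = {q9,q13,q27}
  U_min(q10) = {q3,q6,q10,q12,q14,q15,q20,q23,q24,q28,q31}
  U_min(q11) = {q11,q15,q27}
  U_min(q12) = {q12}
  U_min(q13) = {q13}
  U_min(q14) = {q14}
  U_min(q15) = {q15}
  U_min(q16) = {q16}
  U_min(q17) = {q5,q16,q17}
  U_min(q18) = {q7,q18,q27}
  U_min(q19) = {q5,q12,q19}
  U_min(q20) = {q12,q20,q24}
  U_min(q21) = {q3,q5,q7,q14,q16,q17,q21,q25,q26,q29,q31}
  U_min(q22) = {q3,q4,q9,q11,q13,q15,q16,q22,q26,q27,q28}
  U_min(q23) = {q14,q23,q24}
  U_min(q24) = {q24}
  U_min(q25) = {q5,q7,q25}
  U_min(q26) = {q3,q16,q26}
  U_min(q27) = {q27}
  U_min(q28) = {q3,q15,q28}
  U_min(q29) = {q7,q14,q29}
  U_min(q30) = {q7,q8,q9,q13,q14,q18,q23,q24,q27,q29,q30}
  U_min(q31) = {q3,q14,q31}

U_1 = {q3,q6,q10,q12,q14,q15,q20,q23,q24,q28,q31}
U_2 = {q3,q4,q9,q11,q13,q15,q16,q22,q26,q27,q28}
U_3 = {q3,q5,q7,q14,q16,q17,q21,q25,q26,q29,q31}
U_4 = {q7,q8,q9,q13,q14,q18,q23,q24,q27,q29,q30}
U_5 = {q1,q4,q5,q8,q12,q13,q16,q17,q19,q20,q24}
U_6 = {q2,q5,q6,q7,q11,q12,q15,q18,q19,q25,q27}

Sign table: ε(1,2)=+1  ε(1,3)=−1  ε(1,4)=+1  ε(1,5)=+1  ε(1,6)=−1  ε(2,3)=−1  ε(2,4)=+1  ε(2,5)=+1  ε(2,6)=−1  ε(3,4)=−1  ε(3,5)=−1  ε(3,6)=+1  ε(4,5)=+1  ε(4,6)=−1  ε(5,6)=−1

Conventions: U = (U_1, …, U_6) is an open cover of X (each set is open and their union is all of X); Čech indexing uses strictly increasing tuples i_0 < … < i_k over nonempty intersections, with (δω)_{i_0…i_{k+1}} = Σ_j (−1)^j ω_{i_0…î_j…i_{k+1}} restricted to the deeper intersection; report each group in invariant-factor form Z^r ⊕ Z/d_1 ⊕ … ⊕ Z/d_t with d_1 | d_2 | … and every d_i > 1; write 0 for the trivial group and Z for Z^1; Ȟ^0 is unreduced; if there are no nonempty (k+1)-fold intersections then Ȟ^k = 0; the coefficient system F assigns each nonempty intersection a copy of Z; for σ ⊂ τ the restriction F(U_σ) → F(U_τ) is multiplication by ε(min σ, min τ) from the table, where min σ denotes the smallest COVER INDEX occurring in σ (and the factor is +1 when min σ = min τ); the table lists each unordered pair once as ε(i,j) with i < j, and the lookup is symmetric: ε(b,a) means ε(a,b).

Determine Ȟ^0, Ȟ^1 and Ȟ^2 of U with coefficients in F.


nerve simplices:
  U12={q3,q15,q28} U13={q3,q14,q31} U14={q14,q23,q24} U15={q12,q20,q24} U16={q6,q12,q15} U23={q3,q16,q26} U24={q9,q13,q27} U25={q4,q13,q16} U26={q11,q15,q27} U34={q7,q14,q29} U35={q5,q16,q17} U36={q5,q7,q25} U45={q8,q13,q24} U46={q7,q18,q27} U56={q5,q12,q19}
  U123={q3} U126={q15} U134={q14} U145={q24} U156={q12} U235={q16} U245={q13} U246={q27} U346={q7} U356={q5}
C dims 6,15,10; δ0: rk 5, SNF 1^5; δ1: rk 10, SNF 1^9·2
degree 0: 6−5−0 = 1 → Ȟ^0 ≅ Z
degree 1: 15−10−5 = 0 → Ȟ^1 ≅ 0
degree 2: 10−0−10 = 0 plus torsion [2] → Ȟ^2 ≅ Z/2

Ȟ^0 ≅ Z, Ȟ^1 ≅ 0 and Ȟ^2 ≅ Z/2


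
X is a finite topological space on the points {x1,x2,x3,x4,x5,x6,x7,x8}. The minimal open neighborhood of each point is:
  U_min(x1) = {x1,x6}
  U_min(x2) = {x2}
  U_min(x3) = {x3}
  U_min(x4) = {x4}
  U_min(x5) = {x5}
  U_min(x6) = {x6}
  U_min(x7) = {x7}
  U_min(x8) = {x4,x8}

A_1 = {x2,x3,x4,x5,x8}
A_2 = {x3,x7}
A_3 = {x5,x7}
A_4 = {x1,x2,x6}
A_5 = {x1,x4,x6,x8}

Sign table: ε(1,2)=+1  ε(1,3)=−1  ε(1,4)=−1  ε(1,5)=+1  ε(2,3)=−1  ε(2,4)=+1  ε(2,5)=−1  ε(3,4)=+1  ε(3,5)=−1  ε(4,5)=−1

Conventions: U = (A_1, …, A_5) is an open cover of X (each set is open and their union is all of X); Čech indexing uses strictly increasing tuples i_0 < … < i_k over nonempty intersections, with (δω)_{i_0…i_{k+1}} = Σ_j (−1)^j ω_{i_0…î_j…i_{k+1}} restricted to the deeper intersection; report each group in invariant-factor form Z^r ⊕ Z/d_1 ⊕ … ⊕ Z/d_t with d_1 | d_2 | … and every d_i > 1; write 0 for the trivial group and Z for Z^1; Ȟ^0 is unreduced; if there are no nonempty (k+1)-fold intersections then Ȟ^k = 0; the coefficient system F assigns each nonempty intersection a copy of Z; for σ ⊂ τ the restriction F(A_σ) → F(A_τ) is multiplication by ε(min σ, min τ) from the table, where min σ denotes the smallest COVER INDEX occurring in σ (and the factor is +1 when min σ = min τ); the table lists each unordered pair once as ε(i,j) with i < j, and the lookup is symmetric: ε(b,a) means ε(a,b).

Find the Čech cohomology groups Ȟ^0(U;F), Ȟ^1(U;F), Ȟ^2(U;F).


nerve of the cover:
  A12={x3} A13={x5} A14={x2} A15={x4,x8} A23={x7} A45={x1,x6}
C dims 5,6; δ0: rk 4, SNF 1^4
Ȟ^0 = (5 − 4) − 0 = 1, so Ȟ^0 ≅ Z
Ȟ^1 = (6 − 0) − 4 = 2, so Ȟ^1 ≅ Z^2
Ȟ^2 = (0 − 0) − 0 = 0, so Ȟ^2 ≅ 0

Ȟ^0(U;F) ≅ Z, Ȟ^1(U;F) ≅ Z^2 and Ȟ^2(U;F) ≅ 0


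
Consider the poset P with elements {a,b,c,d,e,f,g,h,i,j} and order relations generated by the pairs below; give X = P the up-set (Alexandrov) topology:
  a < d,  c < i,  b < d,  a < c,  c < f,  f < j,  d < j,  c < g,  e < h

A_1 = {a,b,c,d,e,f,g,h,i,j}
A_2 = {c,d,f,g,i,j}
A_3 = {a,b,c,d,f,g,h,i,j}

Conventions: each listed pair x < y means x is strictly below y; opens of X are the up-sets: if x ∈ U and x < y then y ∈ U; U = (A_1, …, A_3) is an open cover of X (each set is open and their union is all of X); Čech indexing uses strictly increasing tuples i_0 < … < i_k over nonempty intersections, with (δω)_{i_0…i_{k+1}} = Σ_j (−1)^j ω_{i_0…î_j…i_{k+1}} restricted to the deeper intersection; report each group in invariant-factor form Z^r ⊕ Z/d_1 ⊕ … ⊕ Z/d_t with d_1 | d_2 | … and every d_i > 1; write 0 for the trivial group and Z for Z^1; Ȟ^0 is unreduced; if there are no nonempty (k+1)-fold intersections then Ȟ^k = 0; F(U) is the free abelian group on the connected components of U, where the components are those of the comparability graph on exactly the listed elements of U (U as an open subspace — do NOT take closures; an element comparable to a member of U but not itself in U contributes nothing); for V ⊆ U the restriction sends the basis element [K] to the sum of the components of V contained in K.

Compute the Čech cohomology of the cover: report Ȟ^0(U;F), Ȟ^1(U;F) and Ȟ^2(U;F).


Ȟ^0 = Z^2, Ȟ^1 = 0 and Ȟ^2 = 0

intersection data:
  A12={c,d,f,g,i,j} A13={a,b,c,d,f,g,h,i,j} A23={c,d,f,g,i,j}
  A123={c,d,f,g,i,j}
components per intersection:
  A1: {a,b,c,d,f,g,i,j} {e,h}
  A2: {c,d,f,g,i,j}
  A3: {a,b,c,d,f,g,i,j} {h}
  A12: {c,d,f,g,i,j}
  A13: {a,b,c,d,f,g,i,j} {h}
  A23: {c,d,f,g,i,j}
  A123: {c,d,f,g,i,j}
C dims 5,4,1; δ0: rk 3, SNF 1^3; δ1: rk 1, SNF 1^1
Ȟ^0 = (5 − 3) − 0 = 2, so Ȟ^0 ≅ Z^2
Ȟ^1 = (4 − 1) − 3 = 0, so Ȟ^1 ≅ 0
Ȟ^2 = (1 − 0) − 1 = 0, so Ȟ^2 ≅ 0


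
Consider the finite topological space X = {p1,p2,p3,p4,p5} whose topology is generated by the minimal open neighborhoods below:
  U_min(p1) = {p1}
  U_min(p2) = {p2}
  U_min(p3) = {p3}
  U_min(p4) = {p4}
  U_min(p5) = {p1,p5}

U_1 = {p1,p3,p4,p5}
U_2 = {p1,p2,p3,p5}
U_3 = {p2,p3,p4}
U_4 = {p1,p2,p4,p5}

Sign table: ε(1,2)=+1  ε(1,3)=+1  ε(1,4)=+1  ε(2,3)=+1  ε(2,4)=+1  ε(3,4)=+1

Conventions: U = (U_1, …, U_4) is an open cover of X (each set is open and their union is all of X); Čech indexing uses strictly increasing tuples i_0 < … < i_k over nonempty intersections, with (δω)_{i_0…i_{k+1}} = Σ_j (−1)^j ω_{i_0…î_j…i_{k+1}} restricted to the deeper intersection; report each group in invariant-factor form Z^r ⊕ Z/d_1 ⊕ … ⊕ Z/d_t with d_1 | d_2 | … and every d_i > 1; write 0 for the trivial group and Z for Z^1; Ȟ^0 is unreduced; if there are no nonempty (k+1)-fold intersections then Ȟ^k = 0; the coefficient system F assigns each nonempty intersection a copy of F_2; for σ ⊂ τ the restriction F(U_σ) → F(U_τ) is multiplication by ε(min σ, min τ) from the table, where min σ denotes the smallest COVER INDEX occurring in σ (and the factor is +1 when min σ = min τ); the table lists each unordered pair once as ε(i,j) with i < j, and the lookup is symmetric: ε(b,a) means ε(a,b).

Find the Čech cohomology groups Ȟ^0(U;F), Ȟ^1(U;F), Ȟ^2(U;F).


Ȟ^0(U;F) ≅ Z/2,  Ȟ^1(U;F) ≅ 0,  Ȟ^2(U;F) ≅ Z/2

nerve simplices:
  U12={p1,p3,p5} U13={p3,p4} U14={p1,p4,p5} U23={p2,p3} U24={p1,p2,p5} U34={p2,p4}
  U123={p3} U124={p1,p5} U134={p4} U234={p2}
C dims 4,6,4; δ0: rk_F2 3; δ1: rk_F2 3
degree 0: 4−3−0 = 1 → Ȟ^0 ≅ Z/2
degree 1: 6−3−3 = 0 → Ȟ^1 ≅ 0
degree 2: 4−0−3 = 1 → Ȟ^2 ≅ Z/2


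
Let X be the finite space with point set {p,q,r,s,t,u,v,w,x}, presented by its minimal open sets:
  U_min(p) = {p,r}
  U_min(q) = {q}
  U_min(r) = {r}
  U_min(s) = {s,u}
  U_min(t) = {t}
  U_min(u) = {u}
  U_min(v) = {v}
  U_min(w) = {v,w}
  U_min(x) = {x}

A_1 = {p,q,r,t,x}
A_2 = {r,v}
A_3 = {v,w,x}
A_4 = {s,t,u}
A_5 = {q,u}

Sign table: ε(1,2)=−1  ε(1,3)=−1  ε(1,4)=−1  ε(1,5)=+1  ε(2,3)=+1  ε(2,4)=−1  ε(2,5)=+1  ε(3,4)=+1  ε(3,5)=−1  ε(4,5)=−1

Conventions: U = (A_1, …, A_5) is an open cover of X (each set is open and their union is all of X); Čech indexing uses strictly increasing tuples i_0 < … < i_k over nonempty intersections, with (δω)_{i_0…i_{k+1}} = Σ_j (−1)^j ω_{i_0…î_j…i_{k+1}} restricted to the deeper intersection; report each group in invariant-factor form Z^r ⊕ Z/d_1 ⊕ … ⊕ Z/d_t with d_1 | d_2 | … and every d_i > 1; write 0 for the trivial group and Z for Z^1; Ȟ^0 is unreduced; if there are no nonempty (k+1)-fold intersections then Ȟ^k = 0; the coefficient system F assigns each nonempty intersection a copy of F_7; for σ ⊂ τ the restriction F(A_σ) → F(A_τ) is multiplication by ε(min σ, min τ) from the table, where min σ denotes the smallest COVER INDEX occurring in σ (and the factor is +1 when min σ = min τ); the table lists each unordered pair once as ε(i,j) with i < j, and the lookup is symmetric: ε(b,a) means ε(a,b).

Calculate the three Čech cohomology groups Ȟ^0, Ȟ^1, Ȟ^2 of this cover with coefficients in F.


Ȟ^0 ≅ Z/7, Ȟ^1 ≅ Z/7 ⊕ Z/7 and Ȟ^2 ≅ 0

nerve of the cover:
  A12={r} A13={x} A14={t} A15={q} A23={v} A45={u}
C dims 5,6; δ0: rk_F7 4
Ȟ^0 = (5 − 4) − 0 = 1, so Ȟ^0 ≅ Z/7
Ȟ^1 = (6 − 0) − 4 = 2, so Ȟ^1 ≅ Z/7 ⊕ Z/7
Ȟ^2 = (0 − 0) − 0 = 0, so Ȟ^2 ≅ 0


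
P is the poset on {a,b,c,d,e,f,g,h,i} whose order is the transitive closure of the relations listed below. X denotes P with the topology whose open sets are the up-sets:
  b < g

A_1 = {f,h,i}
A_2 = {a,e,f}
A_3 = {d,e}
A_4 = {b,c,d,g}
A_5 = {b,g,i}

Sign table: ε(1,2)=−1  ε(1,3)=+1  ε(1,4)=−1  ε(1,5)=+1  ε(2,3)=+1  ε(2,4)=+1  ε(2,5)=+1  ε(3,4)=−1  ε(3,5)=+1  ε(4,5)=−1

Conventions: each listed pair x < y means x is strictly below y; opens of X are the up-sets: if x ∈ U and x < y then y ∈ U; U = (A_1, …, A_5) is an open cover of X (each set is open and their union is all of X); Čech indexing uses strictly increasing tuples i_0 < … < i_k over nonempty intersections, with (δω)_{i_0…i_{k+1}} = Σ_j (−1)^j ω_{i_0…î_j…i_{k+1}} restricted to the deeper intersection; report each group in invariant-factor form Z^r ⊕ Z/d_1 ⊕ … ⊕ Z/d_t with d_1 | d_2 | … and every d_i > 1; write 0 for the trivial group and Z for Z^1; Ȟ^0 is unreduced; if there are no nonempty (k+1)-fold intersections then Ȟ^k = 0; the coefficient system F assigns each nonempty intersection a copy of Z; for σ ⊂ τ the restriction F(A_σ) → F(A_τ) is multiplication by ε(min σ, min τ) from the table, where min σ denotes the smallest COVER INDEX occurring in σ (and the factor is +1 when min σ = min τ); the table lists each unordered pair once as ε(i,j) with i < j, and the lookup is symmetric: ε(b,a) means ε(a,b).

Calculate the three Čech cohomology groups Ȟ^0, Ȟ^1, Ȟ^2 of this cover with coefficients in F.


Ȟ^0(U;F) ≅ 0, Ȟ^1(U;F) ≅ Z/2, Ȟ^2(U;F) ≅ 0

nonempty intersections:
  A12={f} A15={i} A23={e} A34={d} A45={b,g}
C dims 5,5; δ0: rk 5, SNF 1^4·2
Ȟ^0: (5−5)−0=0 ⇒ 0
Ȟ^1: (5−0)−5=0 plus torsion [2] ⇒ Z/2
Ȟ^2: (0−0)−0=0 ⇒ 0


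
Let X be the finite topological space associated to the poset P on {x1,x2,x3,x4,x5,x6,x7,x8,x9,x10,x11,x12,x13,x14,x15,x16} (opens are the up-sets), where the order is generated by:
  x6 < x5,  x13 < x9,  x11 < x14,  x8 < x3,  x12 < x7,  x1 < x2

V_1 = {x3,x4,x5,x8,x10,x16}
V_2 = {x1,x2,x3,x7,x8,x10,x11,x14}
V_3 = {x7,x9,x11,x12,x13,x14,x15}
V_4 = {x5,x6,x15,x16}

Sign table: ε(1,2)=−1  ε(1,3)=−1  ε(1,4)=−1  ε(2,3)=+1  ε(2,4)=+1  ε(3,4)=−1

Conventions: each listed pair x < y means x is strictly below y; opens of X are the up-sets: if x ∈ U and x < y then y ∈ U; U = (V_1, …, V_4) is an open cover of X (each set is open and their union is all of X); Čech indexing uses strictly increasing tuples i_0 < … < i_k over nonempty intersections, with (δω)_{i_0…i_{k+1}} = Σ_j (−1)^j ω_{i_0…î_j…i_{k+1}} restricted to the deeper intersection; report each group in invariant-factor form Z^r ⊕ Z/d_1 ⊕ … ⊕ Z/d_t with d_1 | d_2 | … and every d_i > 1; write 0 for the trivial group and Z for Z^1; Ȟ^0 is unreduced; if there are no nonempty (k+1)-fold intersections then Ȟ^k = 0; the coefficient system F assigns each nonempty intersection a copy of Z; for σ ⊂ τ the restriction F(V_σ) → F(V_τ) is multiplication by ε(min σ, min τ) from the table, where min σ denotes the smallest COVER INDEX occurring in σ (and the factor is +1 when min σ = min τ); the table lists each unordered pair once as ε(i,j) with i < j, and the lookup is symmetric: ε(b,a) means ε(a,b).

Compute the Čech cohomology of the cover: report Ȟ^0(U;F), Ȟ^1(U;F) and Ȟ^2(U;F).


nonempty overlaps:
  V12={x3,x8,x10} V14={x5,x16} V23={x7,x11,x14} V34={x15}
C dims 4,4; δ0: rk 4, SNF 1^3·2
degree 0: 4−4−0 = 0 → Ȟ^0 ≅ 0
degree 1: 4−0−4 = 0 plus torsion [2] → Ȟ^1 ≅ Z/2
degree 2: 0−0−0 = 0 → Ȟ^2 ≅ 0

Ȟ^0 ≅ 0,  Ȟ^1 ≅ Z/2,  Ȟ^2 ≅ 0


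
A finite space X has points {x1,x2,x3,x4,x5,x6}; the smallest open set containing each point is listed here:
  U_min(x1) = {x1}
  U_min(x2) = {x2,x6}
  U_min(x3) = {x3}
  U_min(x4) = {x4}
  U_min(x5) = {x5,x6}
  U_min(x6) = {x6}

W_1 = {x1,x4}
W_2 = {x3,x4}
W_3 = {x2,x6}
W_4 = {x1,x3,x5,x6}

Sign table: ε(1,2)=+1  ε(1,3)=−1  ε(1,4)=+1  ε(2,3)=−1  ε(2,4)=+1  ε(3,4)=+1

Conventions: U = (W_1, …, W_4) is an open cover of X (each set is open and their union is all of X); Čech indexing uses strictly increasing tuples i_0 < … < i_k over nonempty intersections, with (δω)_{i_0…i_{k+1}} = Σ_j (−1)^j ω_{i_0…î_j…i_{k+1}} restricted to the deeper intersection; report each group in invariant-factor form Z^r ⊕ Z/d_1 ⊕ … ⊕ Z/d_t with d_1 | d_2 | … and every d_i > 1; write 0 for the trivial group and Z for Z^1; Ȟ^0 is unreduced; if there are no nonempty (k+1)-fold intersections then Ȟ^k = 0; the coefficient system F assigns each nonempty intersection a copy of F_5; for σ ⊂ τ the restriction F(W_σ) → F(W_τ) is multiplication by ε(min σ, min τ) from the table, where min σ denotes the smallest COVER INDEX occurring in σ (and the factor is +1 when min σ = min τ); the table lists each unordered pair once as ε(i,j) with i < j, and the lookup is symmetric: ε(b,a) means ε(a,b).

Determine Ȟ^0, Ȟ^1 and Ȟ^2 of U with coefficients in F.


nerve of the cover:
  W12={x4} W14={x1} W24={x3} W34={x6}
C dims 4,4; δ0: rk_F5 3
Ȟ^0 = (4 − 3) − 0 = 1, so Ȟ^0 ≅ Z/5
Ȟ^1 = (4 − 0) − 3 = 1, so Ȟ^1 ≅ Z/5
Ȟ^2 = (0 − 0) − 0 = 0, so Ȟ^2 ≅ 0

Ȟ^0 = Z/5; Ȟ^1 = Z/5; Ȟ^2 = 0


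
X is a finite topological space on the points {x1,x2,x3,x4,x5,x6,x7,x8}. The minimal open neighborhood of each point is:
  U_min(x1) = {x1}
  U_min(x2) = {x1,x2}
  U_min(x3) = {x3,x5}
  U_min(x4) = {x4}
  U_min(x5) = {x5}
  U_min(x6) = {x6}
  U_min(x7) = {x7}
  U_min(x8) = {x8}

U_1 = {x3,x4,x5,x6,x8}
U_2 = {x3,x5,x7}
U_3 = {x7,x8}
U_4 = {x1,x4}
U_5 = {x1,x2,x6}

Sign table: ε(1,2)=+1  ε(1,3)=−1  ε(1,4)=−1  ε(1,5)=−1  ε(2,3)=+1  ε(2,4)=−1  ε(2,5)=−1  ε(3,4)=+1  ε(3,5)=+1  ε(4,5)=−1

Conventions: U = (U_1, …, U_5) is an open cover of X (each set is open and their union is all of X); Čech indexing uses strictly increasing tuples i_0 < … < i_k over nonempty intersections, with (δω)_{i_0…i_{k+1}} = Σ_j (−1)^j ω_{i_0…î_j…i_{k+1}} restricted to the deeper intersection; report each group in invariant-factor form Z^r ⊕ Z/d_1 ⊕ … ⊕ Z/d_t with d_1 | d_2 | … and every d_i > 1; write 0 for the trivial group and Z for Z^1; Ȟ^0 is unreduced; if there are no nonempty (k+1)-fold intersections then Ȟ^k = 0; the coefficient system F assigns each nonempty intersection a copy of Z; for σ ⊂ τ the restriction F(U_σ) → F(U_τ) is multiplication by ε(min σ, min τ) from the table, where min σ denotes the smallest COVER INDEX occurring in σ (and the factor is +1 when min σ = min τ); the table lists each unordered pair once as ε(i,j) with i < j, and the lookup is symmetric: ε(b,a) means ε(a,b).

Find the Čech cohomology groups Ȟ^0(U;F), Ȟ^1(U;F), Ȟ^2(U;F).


nonempty intersections:
  U12={x3,x5} U13={x8} U14={x4} U15={x6} U23={x7} U45={x1}
C dims 5,6; δ0: rk 5, SNF 1^4·2
Ȟ^0: (5−5)−0=0 ⇒ 0
Ȟ^1: (6−0)−5=1 plus torsion [2] ⇒ Z ⊕ Z/2
Ȟ^2: (0−0)−0=0 ⇒ 0

Ȟ^0 = 0, Ȟ^1 = Z ⊕ Z/2, Ȟ^2 = 0


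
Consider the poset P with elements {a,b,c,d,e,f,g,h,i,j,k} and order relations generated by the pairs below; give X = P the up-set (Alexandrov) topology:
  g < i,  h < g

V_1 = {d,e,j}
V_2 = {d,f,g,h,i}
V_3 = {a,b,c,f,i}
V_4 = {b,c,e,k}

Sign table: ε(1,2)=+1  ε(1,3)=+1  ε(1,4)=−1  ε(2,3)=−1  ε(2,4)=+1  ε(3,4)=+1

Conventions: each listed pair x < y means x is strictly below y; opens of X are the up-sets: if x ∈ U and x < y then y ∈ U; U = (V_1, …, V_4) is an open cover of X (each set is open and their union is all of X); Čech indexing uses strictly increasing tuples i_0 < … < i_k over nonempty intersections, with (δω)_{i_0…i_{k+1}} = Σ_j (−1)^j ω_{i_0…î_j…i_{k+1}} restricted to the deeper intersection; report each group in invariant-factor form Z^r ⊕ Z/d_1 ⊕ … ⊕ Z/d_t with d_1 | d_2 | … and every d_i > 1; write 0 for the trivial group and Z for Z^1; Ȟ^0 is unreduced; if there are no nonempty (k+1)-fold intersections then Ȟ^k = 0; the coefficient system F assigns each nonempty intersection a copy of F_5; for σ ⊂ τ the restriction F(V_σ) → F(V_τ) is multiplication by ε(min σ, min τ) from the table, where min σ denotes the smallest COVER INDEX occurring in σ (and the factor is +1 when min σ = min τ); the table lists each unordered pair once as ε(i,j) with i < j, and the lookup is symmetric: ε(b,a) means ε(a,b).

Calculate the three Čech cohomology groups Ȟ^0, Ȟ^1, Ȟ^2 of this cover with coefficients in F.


nonempty overlaps:
  V12={d} V14={e} V23={f,i} V34={b,c}
C dims 4,4; δ0: rk_F5 3
degree 0: 4−3−0 = 1 → Ȟ^0 ≅ Z/5
degree 1: 4−0−3 = 1 → Ȟ^1 ≅ Z/5
degree 2: 0−0−0 = 0 → Ȟ^2 ≅ 0

Ȟ^0 ≅ Z/5, Ȟ^1 ≅ Z/5, Ȟ^2 ≅ 0


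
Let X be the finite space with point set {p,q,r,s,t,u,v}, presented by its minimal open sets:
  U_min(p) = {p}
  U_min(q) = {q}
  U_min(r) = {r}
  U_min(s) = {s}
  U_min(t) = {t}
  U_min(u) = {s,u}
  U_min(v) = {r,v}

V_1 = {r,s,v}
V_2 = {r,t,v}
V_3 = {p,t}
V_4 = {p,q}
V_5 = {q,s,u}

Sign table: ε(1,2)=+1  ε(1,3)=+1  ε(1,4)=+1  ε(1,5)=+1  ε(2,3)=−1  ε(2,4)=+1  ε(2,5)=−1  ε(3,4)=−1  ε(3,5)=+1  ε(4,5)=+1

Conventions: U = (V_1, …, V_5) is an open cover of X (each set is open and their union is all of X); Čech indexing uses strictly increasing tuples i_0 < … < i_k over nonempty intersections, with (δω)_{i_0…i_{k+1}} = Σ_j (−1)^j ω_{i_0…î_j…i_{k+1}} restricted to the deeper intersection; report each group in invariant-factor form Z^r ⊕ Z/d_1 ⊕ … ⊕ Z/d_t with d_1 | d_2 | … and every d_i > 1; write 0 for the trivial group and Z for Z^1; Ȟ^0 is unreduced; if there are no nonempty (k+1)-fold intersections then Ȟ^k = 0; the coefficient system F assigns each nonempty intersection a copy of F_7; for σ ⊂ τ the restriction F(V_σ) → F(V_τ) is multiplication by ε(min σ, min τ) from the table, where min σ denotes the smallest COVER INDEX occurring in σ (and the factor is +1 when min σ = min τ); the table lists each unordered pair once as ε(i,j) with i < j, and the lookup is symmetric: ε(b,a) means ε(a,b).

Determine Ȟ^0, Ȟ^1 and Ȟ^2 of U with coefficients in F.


Ȟ^0 ≅ Z/7; Ȟ^1 ≅ Z/7; Ȟ^2 ≅ 0

nonempty overlaps:
  V12={r,v} V15={s} V23={t} V34={p} V45={q}
C dims 5,5; δ0: rk_F7 4
degree 0: 5−4−0 = 1 → Ȟ^0 ≅ Z/7
degree 1: 5−0−4 = 1 → Ȟ^1 ≅ Z/7
degree 2: 0−0−0 = 0 → Ȟ^2 ≅ 0


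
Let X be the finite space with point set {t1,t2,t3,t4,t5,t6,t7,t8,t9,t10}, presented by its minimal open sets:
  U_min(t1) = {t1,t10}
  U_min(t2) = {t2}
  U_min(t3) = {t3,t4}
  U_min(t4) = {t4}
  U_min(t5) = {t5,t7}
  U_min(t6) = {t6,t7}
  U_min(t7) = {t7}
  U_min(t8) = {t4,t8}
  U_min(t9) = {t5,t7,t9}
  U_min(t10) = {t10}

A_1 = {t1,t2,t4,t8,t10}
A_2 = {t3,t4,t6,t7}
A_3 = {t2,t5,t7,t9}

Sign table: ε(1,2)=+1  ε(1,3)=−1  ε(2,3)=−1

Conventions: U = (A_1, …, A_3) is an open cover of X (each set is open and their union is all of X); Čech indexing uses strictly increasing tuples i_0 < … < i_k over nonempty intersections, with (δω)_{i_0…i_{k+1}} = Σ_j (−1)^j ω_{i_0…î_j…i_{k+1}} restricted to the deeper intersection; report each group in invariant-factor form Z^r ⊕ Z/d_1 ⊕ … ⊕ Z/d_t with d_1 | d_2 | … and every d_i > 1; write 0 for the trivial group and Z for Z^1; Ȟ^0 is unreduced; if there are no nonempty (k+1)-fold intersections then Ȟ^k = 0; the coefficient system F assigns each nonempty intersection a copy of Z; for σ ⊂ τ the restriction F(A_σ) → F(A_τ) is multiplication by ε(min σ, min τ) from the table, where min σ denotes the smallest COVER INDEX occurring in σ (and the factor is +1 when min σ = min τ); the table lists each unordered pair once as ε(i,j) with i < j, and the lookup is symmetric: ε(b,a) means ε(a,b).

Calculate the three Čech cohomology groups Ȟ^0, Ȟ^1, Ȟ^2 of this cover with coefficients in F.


nonempty intersections:
  A12={t4} A13={t2} A23={t7}
C dims 3,3; δ0: rk 2, SNF 1^2
Ȟ^0: (3−2)−0=1 ⇒ Z
Ȟ^1: (3−0)−2=1 ⇒ Z
Ȟ^2: (0−0)−0=0 ⇒ 0

Ȟ^0 = Z,  Ȟ^1 = Z,  Ȟ^2 = 0


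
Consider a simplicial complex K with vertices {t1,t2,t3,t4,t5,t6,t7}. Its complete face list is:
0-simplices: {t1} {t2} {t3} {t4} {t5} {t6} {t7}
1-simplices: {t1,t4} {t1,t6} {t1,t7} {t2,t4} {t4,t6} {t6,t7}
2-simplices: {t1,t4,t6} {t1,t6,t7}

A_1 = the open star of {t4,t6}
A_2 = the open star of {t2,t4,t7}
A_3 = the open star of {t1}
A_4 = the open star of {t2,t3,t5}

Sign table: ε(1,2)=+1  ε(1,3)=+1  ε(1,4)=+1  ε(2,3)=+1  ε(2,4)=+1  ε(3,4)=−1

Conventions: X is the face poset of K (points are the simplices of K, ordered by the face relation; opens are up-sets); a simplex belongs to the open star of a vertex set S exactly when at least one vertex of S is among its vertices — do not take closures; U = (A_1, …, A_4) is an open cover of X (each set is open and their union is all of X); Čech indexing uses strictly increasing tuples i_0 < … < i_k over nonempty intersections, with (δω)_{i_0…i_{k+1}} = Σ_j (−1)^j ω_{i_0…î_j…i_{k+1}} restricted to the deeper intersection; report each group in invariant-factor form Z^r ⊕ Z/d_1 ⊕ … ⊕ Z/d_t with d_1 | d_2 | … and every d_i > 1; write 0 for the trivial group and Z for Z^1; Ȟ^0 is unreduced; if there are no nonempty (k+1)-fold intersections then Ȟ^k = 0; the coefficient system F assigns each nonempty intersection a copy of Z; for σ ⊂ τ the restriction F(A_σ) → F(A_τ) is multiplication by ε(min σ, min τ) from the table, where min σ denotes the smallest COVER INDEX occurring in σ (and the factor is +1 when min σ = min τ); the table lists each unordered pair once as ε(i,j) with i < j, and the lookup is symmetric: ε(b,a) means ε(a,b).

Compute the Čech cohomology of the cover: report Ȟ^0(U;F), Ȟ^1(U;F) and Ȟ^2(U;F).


nonempty overlaps:
  A1={{t4},{t6},{t1,t4},{t1,t6},{t2,t4},{t4,t6},{t6,t7},{t1,t4,t6},{t1,t6,t7}} A2={{t2},{t4},{t7},{t1,t4},{t1,t7},{t2,t4},{t4,t6},{t6,t7},{t1,t4,t6},{t1,t6,t7}} A3={{t1},{t1,t4},{t1,t6},{t1,t7},{t1,t4,t6},{t1,t6,t7}} A4={{t2},{t3},{t5},{t2,t4}}
  A12={{t4},{t1,t4},{t2,t4},{t4,t6},{t6,t7},{t1,t4,t6},{t1,t6,t7}} A13={{t1,t4},{t1,t6},{t1,t4,t6},{t1,t6,t7}} A14={{t2,t4}} A23={{t1,t4},{t1,t7},{t1,t4,t6},{t1,t6,t7}} A24={{t2},{t2,t4}}
  A123={{t1,t4},{t1,t4,t6},{t1,t6,t7}} A124={{t2,t4}}
C dims 4,5,2; δ0: rk 3, SNF 1^3; δ1: rk 2, SNF 1^2
degree 0: 4−3−0 = 1 → Ȟ^0 ≅ Z
degree 1: 5−2−3 = 0 → Ȟ^1 ≅ 0
degree 2: 2−0−2 = 0 → Ȟ^2 ≅ 0

Ȟ^0 = Z, Ȟ^1 = 0 and Ȟ^2 = 0


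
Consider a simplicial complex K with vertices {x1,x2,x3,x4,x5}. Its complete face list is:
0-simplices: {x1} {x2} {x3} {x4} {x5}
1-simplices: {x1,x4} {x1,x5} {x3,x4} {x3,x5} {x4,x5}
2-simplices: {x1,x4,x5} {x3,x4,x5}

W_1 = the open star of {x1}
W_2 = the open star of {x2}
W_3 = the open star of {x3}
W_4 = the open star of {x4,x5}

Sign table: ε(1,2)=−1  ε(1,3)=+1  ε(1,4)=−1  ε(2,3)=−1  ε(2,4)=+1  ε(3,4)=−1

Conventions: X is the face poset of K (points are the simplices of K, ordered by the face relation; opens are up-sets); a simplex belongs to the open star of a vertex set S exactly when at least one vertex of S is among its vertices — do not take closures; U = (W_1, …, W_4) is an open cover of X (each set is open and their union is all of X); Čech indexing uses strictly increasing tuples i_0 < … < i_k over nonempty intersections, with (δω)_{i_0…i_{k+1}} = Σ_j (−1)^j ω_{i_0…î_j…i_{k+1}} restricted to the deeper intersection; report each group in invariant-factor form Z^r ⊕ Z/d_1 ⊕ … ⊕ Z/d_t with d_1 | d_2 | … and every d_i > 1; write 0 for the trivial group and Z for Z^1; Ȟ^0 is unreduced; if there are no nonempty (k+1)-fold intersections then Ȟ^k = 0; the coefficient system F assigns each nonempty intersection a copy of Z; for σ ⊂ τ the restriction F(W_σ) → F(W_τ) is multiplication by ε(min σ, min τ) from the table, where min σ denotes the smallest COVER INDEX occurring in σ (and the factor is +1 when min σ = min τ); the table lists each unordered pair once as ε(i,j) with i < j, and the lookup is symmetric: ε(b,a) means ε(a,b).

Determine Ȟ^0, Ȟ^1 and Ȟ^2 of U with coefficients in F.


Ȟ^0 = Z^2, Ȟ^1 = 0, Ȟ^2 = 0

cover nerve:
  W1={{x1},{x1,x4},{x1,x5},{x1,x4,x5}} W2={{x2}} W3={{x3},{x3,x4},{x3,x5},{x3,x4,x5}} W4={{x4},{x5},{x1,x4},{x1,x5},{x3,x4},{x3,x5},{x4,x5},{x1,x4,x5},{x3,x4,x5}}
  W14={{x1,x4},{x1,x5},{x1,x4,x5}} W34={{x3,x4},{x3,x5},{x3,x4,x5}}
C dims 4,2; δ0: rk 2, SNF 1^2
Ȟ^0: (4−2)−0=2 ⇒ Z^2
Ȟ^1: (2−0)−2=0 ⇒ 0
Ȟ^2: (0−0)−0=0 ⇒ 0


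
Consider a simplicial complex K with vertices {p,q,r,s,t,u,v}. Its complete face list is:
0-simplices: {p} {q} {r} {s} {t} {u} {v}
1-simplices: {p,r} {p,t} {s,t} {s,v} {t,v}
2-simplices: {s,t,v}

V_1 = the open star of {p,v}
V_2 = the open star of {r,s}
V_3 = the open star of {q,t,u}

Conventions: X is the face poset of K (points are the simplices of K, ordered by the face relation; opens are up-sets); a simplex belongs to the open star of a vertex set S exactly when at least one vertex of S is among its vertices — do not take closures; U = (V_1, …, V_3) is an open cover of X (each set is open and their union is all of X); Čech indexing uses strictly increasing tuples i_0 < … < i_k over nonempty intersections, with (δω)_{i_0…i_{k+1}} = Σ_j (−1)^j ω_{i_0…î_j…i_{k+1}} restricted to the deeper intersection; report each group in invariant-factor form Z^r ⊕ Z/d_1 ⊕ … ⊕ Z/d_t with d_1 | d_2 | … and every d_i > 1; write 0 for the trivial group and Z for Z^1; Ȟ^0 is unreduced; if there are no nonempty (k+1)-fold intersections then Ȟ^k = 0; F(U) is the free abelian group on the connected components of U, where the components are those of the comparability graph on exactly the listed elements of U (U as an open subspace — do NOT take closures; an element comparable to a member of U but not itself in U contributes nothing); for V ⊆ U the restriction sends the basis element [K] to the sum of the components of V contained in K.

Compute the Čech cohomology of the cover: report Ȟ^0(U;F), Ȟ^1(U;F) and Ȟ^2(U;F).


Ȟ^0 ≅ Z^3; Ȟ^1 ≅ 0; Ȟ^2 ≅ 0

nonempty overlaps:
  V1={{p},{v},{p,r},{p,t},{s,v},{t,v},{s,t,v}} V2={{r},{s},{p,r},{s,t},{s,v},{s,t,v}} V3={{q},{t},{u},{p,t},{s,t},{t,v},{s,t,v}}
  V12={{p,r},{s,v},{s,t,v}} V13={{p,t},{t,v},{s,t,v}} V23={{s,t},{s,t,v}}
  V123={{s,t,v}}
components per intersection:
  V1: {{p},{p,r},{p,t}} {{v},{s,v},{t,v},{s,t,v}}
  V2: {{r},{p,r}} {{s},{s,t},{s,v},{s,t,v}}
  V3: {{q}} {{t},{p,t},{s,t},{t,v},{s,t,v}} {{u}}
  V12: {{p,r}} {{s,v},{s,t,v}}
  V13: {{p,t}} {{t,v},{s,t,v}}
  V23: {{s,t},{s,t,v}}
  V123: {{s,t,v}}
C dims 7,5,1; δ0: rk 4, SNF 1^4; δ1: rk 1, SNF 1^1
degree 0: 7−4−0 = 3 → Ȟ^0 ≅ Z^3
degree 1: 5−1−4 = 0 → Ȟ^1 ≅ 0
degree 2: 1−0−1 = 0 → Ȟ^2 ≅ 0


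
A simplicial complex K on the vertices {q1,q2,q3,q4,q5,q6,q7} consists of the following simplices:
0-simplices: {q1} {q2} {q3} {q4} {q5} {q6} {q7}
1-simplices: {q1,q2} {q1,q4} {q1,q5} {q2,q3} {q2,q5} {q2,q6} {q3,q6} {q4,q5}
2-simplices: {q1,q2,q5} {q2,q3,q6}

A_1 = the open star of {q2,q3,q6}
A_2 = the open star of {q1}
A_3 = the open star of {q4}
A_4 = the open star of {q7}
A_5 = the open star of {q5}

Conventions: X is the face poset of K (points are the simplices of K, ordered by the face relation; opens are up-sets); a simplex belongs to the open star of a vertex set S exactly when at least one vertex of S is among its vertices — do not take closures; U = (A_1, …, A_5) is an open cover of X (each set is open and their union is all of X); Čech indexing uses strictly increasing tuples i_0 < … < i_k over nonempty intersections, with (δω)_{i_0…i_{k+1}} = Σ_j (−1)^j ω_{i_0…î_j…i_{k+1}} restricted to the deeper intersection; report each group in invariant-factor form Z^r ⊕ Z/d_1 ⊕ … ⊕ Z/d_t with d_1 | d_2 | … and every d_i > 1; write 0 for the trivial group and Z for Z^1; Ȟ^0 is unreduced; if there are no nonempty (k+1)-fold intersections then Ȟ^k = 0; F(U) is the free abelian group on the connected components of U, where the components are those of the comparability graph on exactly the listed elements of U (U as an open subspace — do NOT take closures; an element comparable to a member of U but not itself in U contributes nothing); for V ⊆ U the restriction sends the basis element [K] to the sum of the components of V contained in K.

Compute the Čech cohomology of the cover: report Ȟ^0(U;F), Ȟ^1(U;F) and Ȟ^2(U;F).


Ȟ^0 ≅ Z^2,  Ȟ^1 ≅ Z,  Ȟ^2 ≅ 0

nonempty intersections:
  A1={{q2},{q3},{q6},{q1,q2},{q2,q3},{q2,q5},{q2,q6},{q3,q6},{q1,q2,q5},{q2,q3,q6}} A2={{q1},{q1,q2},{q1,q4},{q1,q5},{q1,q2,q5}} A3={{q4},{q1,q4},{q4,q5}} A4={{q7}} A5={{q5},{q1,q5},{q2,q5},{q4,q5},{q1,q2,q5}}
  A12={{q1,q2},{q1,q2,q5}} A15={{q2,q5},{q1,q2,q5}} A23={{q1,q4}} A25={{q1,q5},{q1,q2,q5}} A35={{q4,q5}}
  A125={{q1,q2,q5}}
components per intersection:
  A1: {{q2},{q3},{q6},{q1,q2},{q2,q3},{q2,q5},{q2,q6},{q3,q6},{q1,q2,q5},{q2,q3,q6}}
  A2: {{q1},{q1,q2},{q1,q4},{q1,q5},{q1,q2,q5}}
  A3: {{q4},{q1,q4},{q4,q5}}
  A4: {{q7}}
  A5: {{q5},{q1,q5},{q2,q5},{q4,q5},{q1,q2,q5}}
  A12: {{q1,q2},{q1,q2,q5}}
  A15: {{q2,q5},{q1,q2,q5}}
  A23: {{q1,q4}}
  A25: {{q1,q5},{q1,q2,q5}}
  A35: {{q4,q5}}
  A125: {{q1,q2,q5}}
C dims 5,5,1; δ0: rk 3, SNF 1^3; δ1: rk 1, SNF 1^1
Ȟ^0: (5−3)−0=2 ⇒ Z^2
Ȟ^1: (5−1)−3=1 ⇒ Z
Ȟ^2: (1−0)−1=0 ⇒ 0


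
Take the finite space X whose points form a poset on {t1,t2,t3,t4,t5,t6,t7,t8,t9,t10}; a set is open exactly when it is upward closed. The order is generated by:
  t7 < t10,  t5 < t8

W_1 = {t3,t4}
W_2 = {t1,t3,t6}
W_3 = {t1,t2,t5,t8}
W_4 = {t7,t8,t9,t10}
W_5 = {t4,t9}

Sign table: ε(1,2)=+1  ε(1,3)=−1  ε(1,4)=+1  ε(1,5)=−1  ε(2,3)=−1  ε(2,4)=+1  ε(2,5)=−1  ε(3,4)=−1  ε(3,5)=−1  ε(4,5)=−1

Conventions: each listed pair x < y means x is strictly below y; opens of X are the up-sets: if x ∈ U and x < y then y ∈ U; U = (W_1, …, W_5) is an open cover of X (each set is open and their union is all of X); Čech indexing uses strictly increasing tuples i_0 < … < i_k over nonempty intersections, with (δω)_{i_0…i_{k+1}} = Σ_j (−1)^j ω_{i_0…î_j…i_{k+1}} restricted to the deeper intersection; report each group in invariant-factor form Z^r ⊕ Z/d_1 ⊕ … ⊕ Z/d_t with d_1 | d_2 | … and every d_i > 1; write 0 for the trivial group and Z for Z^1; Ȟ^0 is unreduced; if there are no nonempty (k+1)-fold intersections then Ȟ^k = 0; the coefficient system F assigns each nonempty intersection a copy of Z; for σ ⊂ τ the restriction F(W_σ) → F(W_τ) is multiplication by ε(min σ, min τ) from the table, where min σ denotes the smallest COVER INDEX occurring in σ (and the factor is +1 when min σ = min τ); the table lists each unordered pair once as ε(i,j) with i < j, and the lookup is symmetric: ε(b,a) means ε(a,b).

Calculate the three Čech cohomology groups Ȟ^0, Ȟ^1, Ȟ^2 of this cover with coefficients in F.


Ȟ^0 = Z, Ȟ^1 = Z, Ȟ^2 = 0

nerve of the cover:
  W12={t3} W15={t4} W23={t1} W34={t8} W45={t9}
C dims 5,5; δ0: rk 4, SNF 1^4
Ȟ^0 = (5 − 4) − 0 = 1, so Ȟ^0 ≅ Z
Ȟ^1 = (5 − 0) − 4 = 1, so Ȟ^1 ≅ Z
Ȟ^2 = (0 − 0) − 0 = 0, so Ȟ^2 ≅ 0
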